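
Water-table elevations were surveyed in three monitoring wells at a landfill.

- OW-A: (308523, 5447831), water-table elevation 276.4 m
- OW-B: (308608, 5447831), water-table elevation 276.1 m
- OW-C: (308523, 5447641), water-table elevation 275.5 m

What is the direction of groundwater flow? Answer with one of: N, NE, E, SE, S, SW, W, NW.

SE

∂h/∂x = (276.1 − 276.4) / (308608 − 308523) = -0.003529
∂h/∂y = (275.5 − 276.4) / (5447641 − 5447831) = +0.004737
Flow = −∇h = (+0.003529 east, -0.004737 north), which points southeast.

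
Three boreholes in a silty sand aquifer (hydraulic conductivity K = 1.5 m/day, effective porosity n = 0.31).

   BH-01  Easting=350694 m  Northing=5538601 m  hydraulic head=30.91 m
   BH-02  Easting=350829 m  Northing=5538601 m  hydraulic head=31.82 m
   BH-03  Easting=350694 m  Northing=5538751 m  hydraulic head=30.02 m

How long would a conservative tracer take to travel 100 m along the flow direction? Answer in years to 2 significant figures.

6.3 years

∂h/∂x = (31.82 − 30.91) / (350829 − 350694) = +0.006741
∂h/∂y = (30.02 − 30.91) / (5538751 − 5538601) = -0.005933
|∇h| = √(0.006741² + -0.005933²) = 0.00898
Seepage velocity v = K·i/n = 1.5 × 0.00898 / 0.31 = 0.04345 m/day.
t = 100 / 0.04345 = 2301 days = 6.3 years.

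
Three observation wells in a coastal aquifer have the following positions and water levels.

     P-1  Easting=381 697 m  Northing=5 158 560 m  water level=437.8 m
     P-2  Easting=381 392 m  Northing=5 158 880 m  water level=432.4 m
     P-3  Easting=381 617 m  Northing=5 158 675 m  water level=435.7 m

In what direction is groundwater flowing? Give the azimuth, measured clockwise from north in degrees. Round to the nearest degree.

Differences from P-1: to P-2 (Δx, Δy, Δh) = (-305, 320, -5.4); to P-3 = (-80, 115, -2.1).
Solve a·Δx + b·Δy = Δh: det = (-305)·115 − (-80)·320 = -9475.
∂h/∂x = [(-5.4)·115 − (-2.1)·320] / -9475 = -0.005383
∂h/∂y = [(-305)·(-2.1) − (-80)·(-5.4)] / -9475 = -0.02201
Flow direction (−∇h) has components (+0.005383 E, +0.02201 N).
Azimuth = atan2(E, N) = atan2(+0.005383, +0.02201) = 13.7° ≈ 014°.

014°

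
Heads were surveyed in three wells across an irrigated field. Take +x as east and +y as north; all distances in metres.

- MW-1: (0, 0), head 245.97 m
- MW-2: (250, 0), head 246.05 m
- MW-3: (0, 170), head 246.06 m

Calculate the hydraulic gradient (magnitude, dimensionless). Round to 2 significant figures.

∂h/∂x = (246.05 − 245.97) / (250 − 0) = +0.0003200
∂h/∂y = (246.06 − 245.97) / (170 − 0) = +0.0005294
|∇h| = √(0.0003200² + 0.0005294²) = 0.0006186

0.00062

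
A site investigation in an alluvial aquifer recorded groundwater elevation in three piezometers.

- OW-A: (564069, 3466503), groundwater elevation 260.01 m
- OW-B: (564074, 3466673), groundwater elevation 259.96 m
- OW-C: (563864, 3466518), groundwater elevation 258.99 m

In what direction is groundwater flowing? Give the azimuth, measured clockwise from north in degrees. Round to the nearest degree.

275°

Taking OW-A as reference: OW-B−OW-A = (5, 170, -0.05); OW-C−OW-A = (-205, 15, -1.02).
Solve a·Δx + b·Δy = Δh: det = 5·15 − (-205)·170 = 34925.
∂h/∂x = [(-0.05)·15 − (-1.02)·170] / 34925 = +0.004943
∂h/∂y = [5·(-1.02) − (-205)·(-0.05)] / 34925 = -0.0004395
Flow direction (−∇h) has components (-0.004943 E, +0.0004395 N).
Azimuth = atan2(E, N) = atan2(-0.004943, +0.0004395) = 275.1° ≈ 275°.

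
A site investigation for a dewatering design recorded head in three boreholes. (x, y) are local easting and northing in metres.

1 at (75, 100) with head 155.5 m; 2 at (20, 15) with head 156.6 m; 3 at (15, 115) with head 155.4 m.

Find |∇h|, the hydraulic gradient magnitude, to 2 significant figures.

0.012

Taking 1 as reference: 2−1 = (-55, -85, +1.1); 3−1 = (-60, 15, -0.1).
Determinant of the coordinate differences = (-55)·15 − (-60)·(-85) = -5925.
∂h/∂x = [(+1.1)·15 − (-0.1)·(-85)] / -5925 = -0.001350
∂h/∂y = [(-55)·(-0.1) − (-60)·(+1.1)] / -5925 = -0.01207
|∇h| = √(-0.001350² + -0.01207²) = 0.01215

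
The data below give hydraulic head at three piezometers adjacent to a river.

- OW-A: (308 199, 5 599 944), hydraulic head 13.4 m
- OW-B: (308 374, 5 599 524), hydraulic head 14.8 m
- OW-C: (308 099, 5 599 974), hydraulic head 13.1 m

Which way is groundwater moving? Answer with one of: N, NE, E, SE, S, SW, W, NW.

NW

Three-point gradient (reference OW-A): Δ to OW-B = (175, -420, +1.4), Δ to OW-C = (-100, 30, -0.3).
∂h/∂x = +0.002286, ∂h/∂y = -0.002381 (det = -36750).
Flow = −∇h = (-0.002286 east, +0.002381 north), which points northwest.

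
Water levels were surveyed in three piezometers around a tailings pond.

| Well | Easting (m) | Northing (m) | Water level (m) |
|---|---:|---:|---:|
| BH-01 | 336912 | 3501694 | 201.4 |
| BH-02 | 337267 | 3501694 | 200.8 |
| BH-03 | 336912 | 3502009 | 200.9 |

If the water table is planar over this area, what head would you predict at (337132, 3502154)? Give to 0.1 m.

200.3 m

∂h/∂x = (200.8 − 201.4) / (337267 − 336912) = -0.001690
∂h/∂y = (200.9 − 201.4) / (3502009 − 3501694) = -0.001587
h(337132, 3502154) = 201.4 + (-0.001690)·(220) + (-0.001587)·(460) = 201.4 -0.372 -0.730 = 200.298 m.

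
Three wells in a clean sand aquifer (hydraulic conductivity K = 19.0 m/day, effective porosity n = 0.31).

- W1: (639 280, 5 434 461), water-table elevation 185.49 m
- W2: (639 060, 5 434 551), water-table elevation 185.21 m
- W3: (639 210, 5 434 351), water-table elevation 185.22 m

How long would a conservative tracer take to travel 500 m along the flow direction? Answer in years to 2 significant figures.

Three-point gradient (reference W1): Δ to W2 = (-220, 90, -0.28), Δ to W3 = (-70, -110, -0.27).
∂h/∂x = +0.001807, ∂h/∂y = +0.001305 (det = 30500).
|∇h| = √(0.001807² + 0.001305²) = 0.002229
Seepage velocity v = K·i/n = 19.0 × 0.002229 / 0.31 = 0.1366 m/day.
t = 500 / 0.1366 = 3660 days = 10 years.

10 years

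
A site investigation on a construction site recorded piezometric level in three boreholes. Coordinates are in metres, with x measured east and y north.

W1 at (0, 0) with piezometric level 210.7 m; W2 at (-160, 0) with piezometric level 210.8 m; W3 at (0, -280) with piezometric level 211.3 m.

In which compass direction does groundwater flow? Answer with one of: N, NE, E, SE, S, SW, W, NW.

N

∂h/∂x = (210.8 − 210.7) / (-160 − 0) = -0.0006250
∂h/∂y = (211.3 − 210.7) / (-280 − 0) = -0.002143
Flow = −∇h = (+0.0006250 east, +0.002143 north), which points north.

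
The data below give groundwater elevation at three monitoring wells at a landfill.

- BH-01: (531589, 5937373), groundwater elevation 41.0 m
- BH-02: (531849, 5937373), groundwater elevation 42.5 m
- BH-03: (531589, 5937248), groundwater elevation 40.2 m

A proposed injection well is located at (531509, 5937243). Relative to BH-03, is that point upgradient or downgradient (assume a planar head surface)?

∂h/∂x = (42.5 − 41.0) / (531849 − 531589) = +0.005769
∂h/∂y = (40.2 − 41.0) / (5937248 − 5937373) = +0.006400
Head at (531509, 5937243) = 41.0 + (+0.005769)·(-80) + (+0.006400)·(-130) = 39.71 m.
That is lower than the 40.2 m at BH-03, so the point is downgradient.

downgradient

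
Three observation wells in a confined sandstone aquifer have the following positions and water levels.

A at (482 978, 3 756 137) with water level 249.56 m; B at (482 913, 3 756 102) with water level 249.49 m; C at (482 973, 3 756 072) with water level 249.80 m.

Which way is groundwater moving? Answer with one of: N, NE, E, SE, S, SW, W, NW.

NW

With h = a·x + b·y + c and A as origin, the differences give:
  (-65)·a + (-35)·b = -0.07
  (-5)·a + (-65)·b = +0.24
Eliminate b (×(-65) and ×(-35), subtract): 4050·a = 12.950 → a = ∂h/∂x = +0.003198
Back-substitute: b = ∂h/∂y = -0.003938.
Flow = −∇h = (-0.003198 east, +0.003938 north), which points northwest.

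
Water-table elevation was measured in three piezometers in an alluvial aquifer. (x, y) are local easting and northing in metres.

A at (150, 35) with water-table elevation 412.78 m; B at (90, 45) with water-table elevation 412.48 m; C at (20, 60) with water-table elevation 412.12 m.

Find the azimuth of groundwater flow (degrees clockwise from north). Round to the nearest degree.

Taking A as reference: B−A = (-60, 10, -0.30); C−A = (-130, 25, -0.66).
Determinant of the coordinate differences = (-60)·25 − (-130)·10 = -200.
∂h/∂x = [(-0.30)·25 − (-0.66)·10] / -200 = +0.004500
∂h/∂y = [(-60)·(-0.66) − (-130)·(-0.30)] / -200 = -0.003000
Flow direction (−∇h) has components (-0.004500 E, +0.003000 N).
Azimuth = atan2(E, N) = atan2(-0.004500, +0.003000) = 303.7° ≈ 304°.

304°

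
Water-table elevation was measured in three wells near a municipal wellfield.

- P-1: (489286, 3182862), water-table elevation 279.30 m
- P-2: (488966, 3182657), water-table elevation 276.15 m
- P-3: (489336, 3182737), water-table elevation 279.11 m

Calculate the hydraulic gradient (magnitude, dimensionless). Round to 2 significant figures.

Differences from P-1: to P-2 (Δx, Δy, Δh) = (-320, -205, -3.15); to P-3 = (50, -125, -0.19).
Determinant of the coordinate differences = (-320)·(-125) − 50·(-205) = 50250.
∂h/∂x = [(-3.15)·(-125) − (-0.19)·(-205)] / 50250 = +0.007061
∂h/∂y = [(-320)·(-0.19) − 50·(-3.15)] / 50250 = +0.004344
|∇h| = √(0.007061² + 0.004344²) = 0.00829

0.0083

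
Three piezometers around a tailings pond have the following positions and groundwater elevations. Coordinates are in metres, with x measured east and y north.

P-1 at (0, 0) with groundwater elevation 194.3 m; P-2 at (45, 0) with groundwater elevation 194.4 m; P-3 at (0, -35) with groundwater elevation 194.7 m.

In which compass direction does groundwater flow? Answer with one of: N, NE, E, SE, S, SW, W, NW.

N

∂h/∂x = (194.4 − 194.3) / (45 − 0) = +0.002222
∂h/∂y = (194.7 − 194.3) / (-35 − 0) = -0.01143
Flow = −∇h = (-0.002222 east, +0.01143 north), which points north.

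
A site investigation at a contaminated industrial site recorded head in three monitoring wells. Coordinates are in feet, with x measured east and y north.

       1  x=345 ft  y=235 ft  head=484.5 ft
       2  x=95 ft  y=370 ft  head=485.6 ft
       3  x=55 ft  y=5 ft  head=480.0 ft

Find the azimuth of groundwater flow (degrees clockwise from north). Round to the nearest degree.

194°

Differences from 1: to 2 (Δx, Δy, Δh) = (-250, 135, +1.1); to 3 = (-290, -230, -4.5).
Solve a·Δx + b·Δy = Δh: det = (-250)·(-230) − (-290)·135 = 96650.
∂h/∂x = [(+1.1)·(-230) − (-4.5)·135] / 96650 = +0.003668
∂h/∂y = [(-250)·(-4.5) − (-290)·(+1.1)] / 96650 = +0.01494
Flow direction (−∇h) has components (-0.003668 E, -0.01494 N).
Azimuth = atan2(E, N) = atan2(-0.003668, -0.01494) = 193.8° ≈ 194°.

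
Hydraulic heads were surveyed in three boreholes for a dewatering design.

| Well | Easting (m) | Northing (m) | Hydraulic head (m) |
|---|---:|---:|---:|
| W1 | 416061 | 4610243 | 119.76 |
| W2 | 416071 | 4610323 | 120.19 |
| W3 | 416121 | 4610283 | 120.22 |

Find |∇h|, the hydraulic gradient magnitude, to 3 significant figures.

Differences from W1: to W2 (Δx, Δy, Δh) = (10, 80, +0.43); to W3 = (60, 40, +0.46).
Solve a·Δx + b·Δy = Δh: det = 10·40 − 60·80 = -4400.
∂h/∂x = [(+0.43)·40 − (+0.46)·80] / -4400 = +0.004455
∂h/∂y = [10·(+0.46) − 60·(+0.43)] / -4400 = +0.004818
|∇h| = √(0.004455² + 0.004818²) = 0.006562

0.00656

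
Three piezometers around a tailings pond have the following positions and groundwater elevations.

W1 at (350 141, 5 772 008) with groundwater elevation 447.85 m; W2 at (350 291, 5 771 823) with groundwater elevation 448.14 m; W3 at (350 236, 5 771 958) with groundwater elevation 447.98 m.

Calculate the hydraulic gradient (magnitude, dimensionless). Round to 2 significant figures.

With h = a·x + b·y + c and W1 as origin, the differences give:
  150·a + (-185)·b = +0.29
  95·a + (-50)·b = +0.13
Eliminate b (×(-50) and ×(-185), subtract): 10075·a = 9.550 → a = ∂h/∂x = +0.0009479
Back-substitute: b = ∂h/∂y = -0.0007990.
|∇h| = √(0.0009479² + -0.0007990²) = 0.00124

0.0012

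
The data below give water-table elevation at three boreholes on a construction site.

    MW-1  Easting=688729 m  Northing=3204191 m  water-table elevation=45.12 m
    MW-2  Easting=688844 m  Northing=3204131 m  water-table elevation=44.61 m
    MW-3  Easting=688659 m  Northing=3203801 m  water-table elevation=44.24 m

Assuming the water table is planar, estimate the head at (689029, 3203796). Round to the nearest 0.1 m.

43.1 m

With h = a·x + b·y + c and MW-1 as origin, the differences give:
  115·a + (-60)·b = -0.51
  (-70)·a + (-390)·b = -0.88
Eliminate b (×(-390) and ×(-60), subtract): -49050·a = 146.100 → a = ∂h/∂x = -0.002979
Back-substitute: b = ∂h/∂y = +0.002791.
h(689029, 3203796) = 45.12 + (-0.002979)·(300) + (+0.002791)·(-395) = 45.12 -0.894 -1.102 = 43.124 m.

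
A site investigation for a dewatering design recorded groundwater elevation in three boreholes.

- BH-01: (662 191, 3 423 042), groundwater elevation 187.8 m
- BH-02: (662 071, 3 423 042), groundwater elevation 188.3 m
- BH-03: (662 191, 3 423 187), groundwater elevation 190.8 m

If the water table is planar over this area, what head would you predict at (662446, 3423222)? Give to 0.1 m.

∂h/∂x = (188.3 − 187.8) / (662071 − 662191) = -0.004167
∂h/∂y = (190.8 − 187.8) / (3423187 − 3423042) = +0.02069
h(662446, 3423222) = 187.8 + (-0.004167)·(255) + (+0.02069)·(180) = 187.8 -1.062 +3.724 = 190.462 m.

190.5 m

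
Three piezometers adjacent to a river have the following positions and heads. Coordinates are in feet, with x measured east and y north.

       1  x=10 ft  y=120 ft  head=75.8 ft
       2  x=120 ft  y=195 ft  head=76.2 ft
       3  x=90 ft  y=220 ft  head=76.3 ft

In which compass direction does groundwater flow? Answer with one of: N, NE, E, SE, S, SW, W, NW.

Taking 1 as reference: 2−1 = (110, 75, +0.4); 3−1 = (80, 100, +0.5).
Determinant of the coordinate differences = 110·100 − 80·75 = 5000.
∂h/∂x = [(+0.4)·100 − (+0.5)·75] / 5000 = +0.0005000
∂h/∂y = [110·(+0.5) − 80·(+0.4)] / 5000 = +0.004600
Flow = −∇h = (-0.0005000 east, -0.004600 north), which points south.

S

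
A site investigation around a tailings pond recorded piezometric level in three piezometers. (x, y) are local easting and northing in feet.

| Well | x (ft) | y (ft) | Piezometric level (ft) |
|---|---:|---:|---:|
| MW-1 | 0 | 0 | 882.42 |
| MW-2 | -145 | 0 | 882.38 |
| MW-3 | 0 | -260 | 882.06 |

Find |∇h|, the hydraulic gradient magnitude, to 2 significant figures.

0.0014

∂h/∂x = (882.38 − 882.42) / (-145 − 0) = +0.0002759
∂h/∂y = (882.06 − 882.42) / (-260 − 0) = +0.001385
|∇h| = √(0.0002759² + 0.001385²) = 0.001412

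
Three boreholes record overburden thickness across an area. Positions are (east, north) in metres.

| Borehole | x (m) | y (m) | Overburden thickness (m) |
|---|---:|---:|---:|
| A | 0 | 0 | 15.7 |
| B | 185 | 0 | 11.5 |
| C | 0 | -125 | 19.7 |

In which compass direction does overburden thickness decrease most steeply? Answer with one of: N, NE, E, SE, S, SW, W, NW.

NE

∂d/∂x = (11.5 − 15.7) / (185 − 0) = -0.02270
∂d/∂y = (19.7 − 15.7) / (-125 − 0) = -0.03200
Steepest decrease is along −∇f = (+0.02270 E, +0.03200 N) → northeast.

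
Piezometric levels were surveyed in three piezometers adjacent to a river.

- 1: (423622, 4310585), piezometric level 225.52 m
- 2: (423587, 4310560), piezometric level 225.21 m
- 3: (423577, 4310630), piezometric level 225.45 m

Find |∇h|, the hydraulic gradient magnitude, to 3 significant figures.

0.00721

Differences from 1: to 2 (Δx, Δy, Δh) = (-35, -25, -0.31); to 3 = (-45, 45, -0.07).
Solve a·Δx + b·Δy = Δh: det = (-35)·45 − (-45)·(-25) = -2700.
∂h/∂x = [(-0.31)·45 − (-0.07)·(-25)] / -2700 = +0.005815
∂h/∂y = [(-35)·(-0.07) − (-45)·(-0.31)] / -2700 = +0.004259
|∇h| = √(0.005815² + 0.004259²) = 0.007208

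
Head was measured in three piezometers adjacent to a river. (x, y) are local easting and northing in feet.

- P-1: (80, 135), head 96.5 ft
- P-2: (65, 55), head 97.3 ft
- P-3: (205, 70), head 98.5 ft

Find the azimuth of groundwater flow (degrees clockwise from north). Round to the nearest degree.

With h = a·x + b·y + c and P-1 as origin, the differences give:
  (-15)·a + (-80)·b = +0.8
  125·a + (-65)·b = +2.0
Eliminate b (×(-65) and ×(-80), subtract): 10975·a = 108.00 → a = ∂h/∂x = +0.009841
Back-substitute: b = ∂h/∂y = -0.01185.
Flow direction (−∇h) has components (-0.009841 E, +0.01185 N).
Azimuth = atan2(E, N) = atan2(-0.009841, +0.01185) = 320.3° ≈ 320°.

320°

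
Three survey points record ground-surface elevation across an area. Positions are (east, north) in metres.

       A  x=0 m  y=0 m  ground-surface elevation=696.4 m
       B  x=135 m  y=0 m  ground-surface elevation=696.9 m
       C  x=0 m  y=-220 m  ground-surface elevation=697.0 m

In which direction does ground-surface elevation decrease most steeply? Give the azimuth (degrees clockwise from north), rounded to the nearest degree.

306°

∂z/∂x = (696.9 − 696.4) / (135 − 0) = +0.003704
∂z/∂y = (697.0 − 696.4) / (-220 − 0) = -0.002727
Steepest decrease is along −∇f: components (-0.003704 E, +0.002727 N).
Azimuth = atan2(-0.003704, +0.002727) = 306.4° ≈ 306°.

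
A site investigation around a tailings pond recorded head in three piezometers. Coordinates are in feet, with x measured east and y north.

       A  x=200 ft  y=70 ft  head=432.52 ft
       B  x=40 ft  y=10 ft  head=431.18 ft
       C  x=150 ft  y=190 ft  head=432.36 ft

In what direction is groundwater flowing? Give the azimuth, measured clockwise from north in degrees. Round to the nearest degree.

256°

Taking A as reference: B−A = (-160, -60, -1.34); C−A = (-50, 120, -0.16).
Solve a·Δx + b·Δy = Δh: det = (-160)·120 − (-50)·(-60) = -22200.
∂h/∂x = [(-1.34)·120 − (-0.16)·(-60)] / -22200 = +0.007676
∂h/∂y = [(-160)·(-0.16) − (-50)·(-1.34)] / -22200 = +0.001865
Flow direction (−∇h) has components (-0.007676 E, -0.001865 N).
Azimuth = atan2(E, N) = atan2(-0.007676, -0.001865) = 256.3° ≈ 256°.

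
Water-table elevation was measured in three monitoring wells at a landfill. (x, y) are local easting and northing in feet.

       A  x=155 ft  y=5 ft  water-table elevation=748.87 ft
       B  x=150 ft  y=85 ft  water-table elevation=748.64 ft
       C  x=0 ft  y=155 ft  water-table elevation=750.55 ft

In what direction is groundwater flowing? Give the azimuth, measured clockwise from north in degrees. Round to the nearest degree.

Three-point gradient (reference A): Δ to B = (-5, 80, -0.23), Δ to C = (-155, 150, +1.68).
∂h/∂x = -0.01450, ∂h/∂y = -0.003781 (det = 11650).
Flow direction (−∇h) has components (+0.01450 E, +0.003781 N).
Azimuth = atan2(E, N) = atan2(+0.01450, +0.003781) = 75.4° ≈ 075°.

075°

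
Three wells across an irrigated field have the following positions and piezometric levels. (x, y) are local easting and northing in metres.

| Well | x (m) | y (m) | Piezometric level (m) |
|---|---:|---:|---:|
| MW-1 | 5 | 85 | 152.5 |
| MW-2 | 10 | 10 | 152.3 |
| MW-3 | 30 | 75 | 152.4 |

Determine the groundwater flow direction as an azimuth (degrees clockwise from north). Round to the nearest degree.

129°

With h = a·x + b·y + c and MW-1 as origin, the differences give:
  5·a + (-75)·b = -0.2
  25·a + (-10)·b = -0.1
Eliminate b (×(-10) and ×(-75), subtract): 1825·a = -5.50 → a = ∂h/∂x = -0.003014
Back-substitute: b = ∂h/∂y = +0.002466.
Flow direction (−∇h) has components (+0.003014 E, -0.002466 N).
Azimuth = atan2(E, N) = atan2(+0.003014, -0.002466) = 129.3° ≈ 129°.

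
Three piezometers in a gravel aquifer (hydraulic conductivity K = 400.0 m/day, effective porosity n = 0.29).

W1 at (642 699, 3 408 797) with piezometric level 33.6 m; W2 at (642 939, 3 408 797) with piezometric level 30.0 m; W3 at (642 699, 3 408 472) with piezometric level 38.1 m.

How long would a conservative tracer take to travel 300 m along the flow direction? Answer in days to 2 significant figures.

∂h/∂x = (30.0 − 33.6) / (642939 − 642699) = -0.01500
∂h/∂y = (38.1 − 33.6) / (3408472 − 3408797) = -0.01385
|∇h| = √(-0.01500² + -0.01385²) = 0.02042
Seepage velocity v = K·i/n = 400.0 × 0.02042 / 0.29 = 28.17 m/day.
t = 300 / 28.17 = 10.65 days.

11 days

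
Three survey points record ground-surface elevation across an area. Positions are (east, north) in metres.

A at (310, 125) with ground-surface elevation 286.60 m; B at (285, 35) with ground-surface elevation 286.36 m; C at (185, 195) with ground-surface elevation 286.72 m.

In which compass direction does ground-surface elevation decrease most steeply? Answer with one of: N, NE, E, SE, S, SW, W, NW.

S

Differences from A: to B (Δx, Δy, Δh) = (-25, -90, -0.24); to C = (-125, 70, +0.12).
Solve a·Δx + b·Δy = Δz: det = (-25)·70 − (-125)·(-90) = -13000.
∂z/∂x = [(-0.24)·70 − (+0.12)·(-90)] / -13000 = +0.0004615
∂z/∂y = [(-25)·(+0.12) − (-125)·(-0.24)] / -13000 = +0.002538
Steepest decrease is along −∇f = (-0.0004615 E, -0.002538 N) → south.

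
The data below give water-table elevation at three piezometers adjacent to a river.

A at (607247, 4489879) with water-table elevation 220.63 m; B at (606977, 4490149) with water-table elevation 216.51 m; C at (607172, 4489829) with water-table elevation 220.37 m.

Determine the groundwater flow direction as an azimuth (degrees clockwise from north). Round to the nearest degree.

311°

Taking A as reference: B−A = (-270, 270, -4.12); C−A = (-75, -50, -0.26).
Determinant of the coordinate differences = (-270)·(-50) − (-75)·270 = 33750.
∂h/∂x = [(-4.12)·(-50) − (-0.26)·270] / 33750 = +0.008184
∂h/∂y = [(-270)·(-0.26) − (-75)·(-4.12)] / 33750 = -0.007076
Flow direction (−∇h) has components (-0.008184 E, +0.007076 N).
Azimuth = atan2(E, N) = atan2(-0.008184, +0.007076) = 310.8° ≈ 311°.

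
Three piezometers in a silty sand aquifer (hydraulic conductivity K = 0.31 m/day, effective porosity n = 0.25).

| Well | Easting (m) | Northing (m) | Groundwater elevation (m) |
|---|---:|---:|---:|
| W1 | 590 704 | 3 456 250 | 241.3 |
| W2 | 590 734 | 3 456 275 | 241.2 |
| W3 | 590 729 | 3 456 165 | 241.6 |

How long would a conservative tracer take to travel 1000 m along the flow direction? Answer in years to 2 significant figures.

Three-point gradient (reference W1): Δ to W2 = (30, 25, -0.1), Δ to W3 = (25, -85, +0.3).
∂h/∂x = -0.0003150, ∂h/∂y = -0.003622 (det = -3175).
|∇h| = √(-0.0003150² + -0.003622²) = 0.003636
Seepage velocity v = K·i/n = 0.31 × 0.003636 / 0.25 = 0.004509 m/day.
t = 1000 / 0.004509 = 2.218e+05 days = 607 years.

610 years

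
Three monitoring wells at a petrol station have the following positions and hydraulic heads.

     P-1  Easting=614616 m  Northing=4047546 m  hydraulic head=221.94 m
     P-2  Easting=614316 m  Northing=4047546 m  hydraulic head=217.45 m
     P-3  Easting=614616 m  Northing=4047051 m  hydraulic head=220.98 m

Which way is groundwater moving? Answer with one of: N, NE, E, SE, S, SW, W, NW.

∂h/∂x = (217.45 − 221.94) / (614316 − 614616) = +0.01497
∂h/∂y = (220.98 − 221.94) / (4047051 − 4047546) = +0.001939
Flow = −∇h = (-0.01497 east, -0.001939 north), which points west.

W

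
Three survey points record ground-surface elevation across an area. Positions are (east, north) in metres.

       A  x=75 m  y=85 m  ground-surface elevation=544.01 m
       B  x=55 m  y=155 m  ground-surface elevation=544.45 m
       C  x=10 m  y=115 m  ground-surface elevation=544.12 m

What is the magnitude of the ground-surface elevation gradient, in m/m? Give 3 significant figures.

0.00683 m/m

Taking A as reference: B−A = (-20, 70, +0.44); C−A = (-65, 30, +0.11).
Solve a·Δx + b·Δy = Δz: det = (-20)·30 − (-65)·70 = 3950.
∂z/∂x = [(+0.44)·30 − (+0.11)·70] / 3950 = +0.001392
∂z/∂y = [(-20)·(+0.11) − (-65)·(+0.44)] / 3950 = +0.006684
|∇f| = √(0.001392² + 0.006684²) = 0.006827 m/m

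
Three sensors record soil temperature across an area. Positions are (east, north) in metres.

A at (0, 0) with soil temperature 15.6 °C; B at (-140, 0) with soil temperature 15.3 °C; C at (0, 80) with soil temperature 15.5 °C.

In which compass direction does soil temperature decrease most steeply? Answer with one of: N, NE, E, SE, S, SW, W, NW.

∂T/∂x = (15.3 − 15.6) / (-140 − 0) = +0.002143
∂T/∂y = (15.5 − 15.6) / (80 − 0) = -0.001250
Steepest decrease is along −∇f = (-0.002143 E, +0.001250 N) → northwest.

NW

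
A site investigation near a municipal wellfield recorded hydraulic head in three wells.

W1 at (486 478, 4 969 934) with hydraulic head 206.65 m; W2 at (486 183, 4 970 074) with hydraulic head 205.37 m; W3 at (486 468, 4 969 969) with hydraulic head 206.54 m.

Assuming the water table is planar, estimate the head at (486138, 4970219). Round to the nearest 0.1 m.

204.9 m

Differences from W1: to W2 (Δx, Δy, Δh) = (-295, 140, -1.28); to W3 = (-10, 35, -0.11).
Determinant of the coordinate differences = (-295)·35 − (-10)·140 = -8925.
∂h/∂x = [(-1.28)·35 − (-0.11)·140] / -8925 = +0.003294
∂h/∂y = [(-295)·(-0.11) − (-10)·(-1.28)] / -8925 = -0.002202
h(486138, 4970219) = 206.65 + (+0.003294)·(-340) + (-0.002202)·(285) = 206.65 -1.120 -0.627 = 204.903 m.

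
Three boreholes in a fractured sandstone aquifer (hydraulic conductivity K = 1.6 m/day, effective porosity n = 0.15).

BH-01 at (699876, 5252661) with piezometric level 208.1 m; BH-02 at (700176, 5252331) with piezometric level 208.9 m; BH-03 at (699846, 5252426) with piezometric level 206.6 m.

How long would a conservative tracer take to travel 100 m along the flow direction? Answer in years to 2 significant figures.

Taking BH-01 as reference: BH-02−BH-01 = (300, -330, +0.8); BH-03−BH-01 = (-30, -235, -1.5).
Determinant of the coordinate differences = 300·(-235) − (-30)·(-330) = -80400.
∂h/∂x = [(+0.8)·(-235) − (-1.5)·(-330)] / -80400 = +0.008495
∂h/∂y = [300·(-1.5) − (-30)·(+0.8)] / -80400 = +0.005299
|∇h| = √(0.008495² + 0.005299²) = 0.01001
Seepage velocity v = K·i/n = 1.6 × 0.01001 / 0.15 = 0.1068 m/day.
t = 100 / 0.1068 = 936.3 days = 2.56 years.

2.6 years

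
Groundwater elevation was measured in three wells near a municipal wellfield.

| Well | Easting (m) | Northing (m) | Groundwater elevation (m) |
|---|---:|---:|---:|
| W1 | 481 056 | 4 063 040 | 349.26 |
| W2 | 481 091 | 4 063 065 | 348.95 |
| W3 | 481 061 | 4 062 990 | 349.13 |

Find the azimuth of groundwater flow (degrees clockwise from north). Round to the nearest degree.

099°

Differences from W1: to W2 (Δx, Δy, Δh) = (35, 25, -0.31); to W3 = (5, -50, -0.13).
Solve a·Δx + b·Δy = Δh: det = 35·(-50) − 5·25 = -1875.
∂h/∂x = [(-0.31)·(-50) − (-0.13)·25] / -1875 = -0.01000
∂h/∂y = [35·(-0.13) − 5·(-0.31)] / -1875 = +0.001600
Flow direction (−∇h) has components (+0.01000 E, -0.001600 N).
Azimuth = atan2(E, N) = atan2(+0.01000, -0.001600) = 99.1° ≈ 099°.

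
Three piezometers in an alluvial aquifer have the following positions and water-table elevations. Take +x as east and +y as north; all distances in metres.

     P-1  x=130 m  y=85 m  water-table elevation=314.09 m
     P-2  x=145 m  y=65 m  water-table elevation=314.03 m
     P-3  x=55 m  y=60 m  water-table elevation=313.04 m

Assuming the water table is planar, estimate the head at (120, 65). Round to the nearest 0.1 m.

313.8 m

Taking P-1 as reference: P-2−P-1 = (15, -20, -0.06); P-3−P-1 = (-75, -25, -1.05).
Determinant of the coordinate differences = 15·(-25) − (-75)·(-20) = -1875.
∂h/∂x = [(-0.06)·(-25) − (-1.05)·(-20)] / -1875 = +0.01040
∂h/∂y = [15·(-1.05) − (-75)·(-0.06)] / -1875 = +0.01080
h(120, 65) = 314.09 + (+0.01040)·(-10) + (+0.01080)·(-20) = 314.09 -0.104 -0.216 = 313.770 m.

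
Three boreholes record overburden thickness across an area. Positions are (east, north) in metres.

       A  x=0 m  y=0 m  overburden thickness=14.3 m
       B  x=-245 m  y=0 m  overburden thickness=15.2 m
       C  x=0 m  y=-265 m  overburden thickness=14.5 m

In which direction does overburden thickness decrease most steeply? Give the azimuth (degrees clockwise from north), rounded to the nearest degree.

078°

∂d/∂x = (15.2 − 14.3) / (-245 − 0) = -0.003673
∂d/∂y = (14.5 − 14.3) / (-265 − 0) = -0.0007547
Steepest decrease is along −∇f: components (+0.003673 E, +0.0007547 N).
Azimuth = atan2(+0.003673, +0.0007547) = 78.4° ≈ 078°.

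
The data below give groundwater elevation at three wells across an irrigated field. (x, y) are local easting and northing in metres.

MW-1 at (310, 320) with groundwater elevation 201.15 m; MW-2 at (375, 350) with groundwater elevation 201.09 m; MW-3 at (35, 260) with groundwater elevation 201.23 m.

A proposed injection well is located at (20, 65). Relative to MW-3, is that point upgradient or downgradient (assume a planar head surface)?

upgradient

Taking MW-1 as reference: MW-2−MW-1 = (65, 30, -0.06); MW-3−MW-1 = (-275, -60, +0.08).
Determinant of the coordinate differences = 65·(-60) − (-275)·30 = 4350.
∂h/∂x = [(-0.06)·(-60) − (+0.08)·30] / 4350 = +0.0002759
∂h/∂y = [65·(+0.08) − (-275)·(-0.06)] / 4350 = -0.002598
Head at (20, 65) = 201.15 + (+0.0002759)·(-290) + (-0.002598)·(-255) = 201.73 m.
That is higher than the 201.23 m at MW-3, so the point is upgradient.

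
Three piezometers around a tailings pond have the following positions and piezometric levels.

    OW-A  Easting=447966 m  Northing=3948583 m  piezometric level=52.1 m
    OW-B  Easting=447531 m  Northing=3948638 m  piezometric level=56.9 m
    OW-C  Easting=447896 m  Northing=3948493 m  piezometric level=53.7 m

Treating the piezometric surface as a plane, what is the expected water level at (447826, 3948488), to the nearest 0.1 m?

54.6 m

Taking OW-A as reference: OW-B−OW-A = (-435, 55, +4.8); OW-C−OW-A = (-70, -90, +1.6).
Determinant of the coordinate differences = (-435)·(-90) − (-70)·55 = 43000.
∂h/∂x = [(+4.8)·(-90) − (+1.6)·55] / 43000 = -0.01209
∂h/∂y = [(-435)·(+1.6) − (-70)·(+4.8)] / 43000 = -0.008372
h(447826, 3948488) = 52.1 + (-0.01209)·(-140) + (-0.008372)·(-95) = 52.1 +1.693 +0.795 = 54.588 m.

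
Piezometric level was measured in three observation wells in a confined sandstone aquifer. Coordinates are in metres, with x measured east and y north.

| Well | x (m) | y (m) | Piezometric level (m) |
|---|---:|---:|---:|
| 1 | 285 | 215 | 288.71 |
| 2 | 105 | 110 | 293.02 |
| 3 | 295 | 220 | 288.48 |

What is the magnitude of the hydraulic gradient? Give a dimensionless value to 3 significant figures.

With h = a·x + b·y + c and 1 as origin, the differences give:
  (-180)·a + (-105)·b = +4.31
  10·a + 5·b = -0.23
Eliminate b (×5 and ×(-105), subtract): 150·a = -2.600 → a = ∂h/∂x = -0.01733
Back-substitute: b = ∂h/∂y = -0.01133.
|∇h| = √(-0.01733² + -0.01133²) = 0.02071

0.0207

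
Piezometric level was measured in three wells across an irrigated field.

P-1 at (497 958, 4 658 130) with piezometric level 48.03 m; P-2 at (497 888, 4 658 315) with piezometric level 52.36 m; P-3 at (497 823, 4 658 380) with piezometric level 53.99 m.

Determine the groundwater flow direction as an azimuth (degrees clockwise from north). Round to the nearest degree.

173°

Taking P-1 as reference: P-2−P-1 = (-70, 185, +4.33); P-3−P-1 = (-135, 250, +5.96).
Determinant of the coordinate differences = (-70)·250 − (-135)·185 = 7475.
∂h/∂x = [(+4.33)·250 − (+5.96)·185] / 7475 = -0.002689
∂h/∂y = [(-70)·(+5.96) − (-135)·(+4.33)] / 7475 = +0.02239
Flow direction (−∇h) has components (+0.002689 E, -0.02239 N).
Azimuth = atan2(E, N) = atan2(+0.002689, -0.02239) = 173.2° ≈ 173°.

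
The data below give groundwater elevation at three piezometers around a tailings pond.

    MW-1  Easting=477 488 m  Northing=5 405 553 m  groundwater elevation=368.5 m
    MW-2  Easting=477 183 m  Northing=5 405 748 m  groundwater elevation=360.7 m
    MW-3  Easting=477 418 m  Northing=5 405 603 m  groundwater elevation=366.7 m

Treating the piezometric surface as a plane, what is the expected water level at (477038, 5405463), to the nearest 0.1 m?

357.7 m

With h = a·x + b·y + c and MW-1 as origin, the differences give:
  (-305)·a + 195·b = -7.8
  (-70)·a + 50·b = -1.8
Eliminate b (×50 and ×195, subtract): -1600·a = -39.00 → a = ∂h/∂x = +0.02437
Back-substitute: b = ∂h/∂y = -0.001875.
h(477038, 5405463) = 368.5 + (+0.02437)·(-450) + (-0.001875)·(-90) = 368.5 -10.969 +0.169 = 357.700 m.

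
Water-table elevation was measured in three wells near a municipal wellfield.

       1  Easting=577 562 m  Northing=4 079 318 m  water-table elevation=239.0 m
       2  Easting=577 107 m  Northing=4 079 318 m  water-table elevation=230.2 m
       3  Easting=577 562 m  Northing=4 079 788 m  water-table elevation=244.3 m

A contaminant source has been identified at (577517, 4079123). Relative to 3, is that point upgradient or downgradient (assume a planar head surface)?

∂h/∂x = (230.2 − 239.0) / (577107 − 577562) = +0.01934
∂h/∂y = (244.3 − 239.0) / (4079788 − 4079318) = +0.01128
Head at (577517, 4079123) = 239.0 + (+0.01934)·(-45) + (+0.01128)·(-195) = 235.93 m.
That is lower than the 244.3 m at 3, so the point is downgradient.

downgradient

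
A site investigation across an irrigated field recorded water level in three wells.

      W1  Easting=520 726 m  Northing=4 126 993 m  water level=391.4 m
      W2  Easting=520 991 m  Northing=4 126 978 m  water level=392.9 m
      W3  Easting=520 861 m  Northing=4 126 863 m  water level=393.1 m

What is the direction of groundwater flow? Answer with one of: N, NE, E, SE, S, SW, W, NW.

NW

Taking W1 as reference: W2−W1 = (265, -15, +1.5); W3−W1 = (135, -130, +1.7).
Solve a·Δx + b·Δy = Δh: det = 265·(-130) − 135·(-15) = -32425.
∂h/∂x = [(+1.5)·(-130) − (+1.7)·(-15)] / -32425 = +0.005227
∂h/∂y = [265·(+1.7) − 135·(+1.5)] / -32425 = -0.007648
Flow = −∇h = (-0.005227 east, +0.007648 north), which points northwest.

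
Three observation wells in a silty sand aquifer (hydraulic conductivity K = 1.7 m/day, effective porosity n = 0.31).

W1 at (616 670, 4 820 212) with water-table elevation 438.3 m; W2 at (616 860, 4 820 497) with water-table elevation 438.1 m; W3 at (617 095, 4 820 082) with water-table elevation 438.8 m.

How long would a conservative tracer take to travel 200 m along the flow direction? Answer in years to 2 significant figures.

With h = a·x + b·y + c and W1 as origin, the differences give:
  190·a + 285·b = -0.2
  425·a + (-130)·b = +0.5
Eliminate b (×(-130) and ×285, subtract): -145825·a = -116.50 → a = ∂h/∂x = +0.0007989
Back-substitute: b = ∂h/∂y = -0.001234.
|∇h| = √(0.0007989² + -0.001234²) = 0.00147
Seepage velocity v = K·i/n = 1.7 × 0.00147 / 0.31 = 0.008061 m/day.
t = 200 / 0.008061 = 2.481e+04 days = 67.9 years.

68 years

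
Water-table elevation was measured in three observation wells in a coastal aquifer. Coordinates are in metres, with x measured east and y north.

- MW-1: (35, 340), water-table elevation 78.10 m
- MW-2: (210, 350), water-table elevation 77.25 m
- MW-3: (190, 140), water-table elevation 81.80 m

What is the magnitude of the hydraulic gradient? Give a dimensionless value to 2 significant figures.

0.022

With h = a·x + b·y + c and MW-1 as origin, the differences give:
  175·a + 10·b = -0.85
  155·a + (-200)·b = +3.70
Eliminate b (×(-200) and ×10, subtract): -36550·a = 133.000 → a = ∂h/∂x = -0.003639
Back-substitute: b = ∂h/∂y = -0.02132.
|∇h| = √(-0.003639² + -0.02132²) = 0.02163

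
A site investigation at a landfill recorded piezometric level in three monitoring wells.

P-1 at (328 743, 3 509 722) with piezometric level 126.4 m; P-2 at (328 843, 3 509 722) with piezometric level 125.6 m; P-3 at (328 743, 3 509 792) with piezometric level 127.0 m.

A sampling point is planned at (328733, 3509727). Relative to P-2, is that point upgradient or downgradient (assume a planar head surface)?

upgradient

∂h/∂x = (125.6 − 126.4) / (328843 − 328743) = -0.008000
∂h/∂y = (127.0 − 126.4) / (3509792 − 3509722) = +0.008571
Head at (328733, 3509727) = 126.4 + (-0.008000)·(-10) + (+0.008571)·(5) = 126.52 m.
That is higher than the 125.6 m at P-2, so the point is upgradient.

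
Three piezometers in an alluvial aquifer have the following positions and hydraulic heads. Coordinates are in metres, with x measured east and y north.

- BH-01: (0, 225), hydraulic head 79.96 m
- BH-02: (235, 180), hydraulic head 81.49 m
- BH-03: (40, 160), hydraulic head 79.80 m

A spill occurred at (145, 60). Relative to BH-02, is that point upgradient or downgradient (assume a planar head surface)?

downgradient

With h = a·x + b·y + c and BH-01 as origin, the differences give:
  235·a + (-45)·b = +1.53
  40·a + (-65)·b = -0.16
Eliminate b (×(-65) and ×(-45), subtract): -13475·a = -106.650 → a = ∂h/∂x = +0.007915
Back-substitute: b = ∂h/∂y = +0.007332.
Head at (145, 60) = 79.96 + (+0.007915)·(145) + (+0.007332)·(-165) = 79.90 m.
That is lower than the 81.49 m at BH-02, so the point is downgradient.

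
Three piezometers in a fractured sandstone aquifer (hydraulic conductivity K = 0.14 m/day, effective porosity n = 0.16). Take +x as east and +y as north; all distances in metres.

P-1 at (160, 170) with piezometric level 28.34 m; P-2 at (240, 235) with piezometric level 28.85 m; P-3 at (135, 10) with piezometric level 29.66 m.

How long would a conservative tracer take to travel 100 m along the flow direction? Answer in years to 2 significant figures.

Differences from P-1: to P-2 (Δx, Δy, Δh) = (80, 65, +0.51); to P-3 = (-25, -160, +1.32).
Solve a·Δx + b·Δy = Δh: det = 80·(-160) − (-25)·65 = -11175.
∂h/∂x = [(+0.51)·(-160) − (+1.32)·65] / -11175 = +0.01498
∂h/∂y = [80·(+1.32) − (-25)·(+0.51)] / -11175 = -0.01059
|∇h| = √(0.01498² + -0.01059²) = 0.01835
Seepage velocity v = K·i/n = 0.14 × 0.01835 / 0.16 = 0.01606 m/day.
t = 100 / 0.01606 = 6227 days = 17 years.

17 years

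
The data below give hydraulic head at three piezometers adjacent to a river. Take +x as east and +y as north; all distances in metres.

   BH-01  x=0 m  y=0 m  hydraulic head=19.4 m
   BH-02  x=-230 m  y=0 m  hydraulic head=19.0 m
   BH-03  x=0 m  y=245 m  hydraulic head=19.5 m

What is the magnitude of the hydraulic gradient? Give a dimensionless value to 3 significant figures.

0.00179

∂h/∂x = (19.0 − 19.4) / (-230 − 0) = +0.001739
∂h/∂y = (19.5 − 19.4) / (245 − 0) = +0.0004082
|∇h| = √(0.001739² + 0.0004082²) = 0.001786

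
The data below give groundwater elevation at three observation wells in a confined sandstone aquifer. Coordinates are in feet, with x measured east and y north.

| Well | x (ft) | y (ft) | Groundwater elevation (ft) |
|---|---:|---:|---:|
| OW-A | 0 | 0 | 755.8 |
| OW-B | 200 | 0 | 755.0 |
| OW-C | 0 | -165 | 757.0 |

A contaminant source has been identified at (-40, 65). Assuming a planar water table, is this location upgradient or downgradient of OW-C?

∂h/∂x = (755.0 − 755.8) / (200 − 0) = -0.004000
∂h/∂y = (757.0 − 755.8) / (-165 − 0) = -0.007273
Head at (-40, 65) = 755.8 + (-0.004000)·(-40) + (-0.007273)·(65) = 755.49 ft.
That is lower than the 757.0 ft at OW-C, so the point is downgradient.

downgradient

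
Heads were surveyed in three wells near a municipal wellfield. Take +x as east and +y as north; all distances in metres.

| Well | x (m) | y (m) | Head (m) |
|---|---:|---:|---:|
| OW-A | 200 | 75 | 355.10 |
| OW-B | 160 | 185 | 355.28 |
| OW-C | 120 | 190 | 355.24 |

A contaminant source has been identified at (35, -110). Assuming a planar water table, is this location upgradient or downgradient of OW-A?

Differences from OW-A: to OW-B (Δx, Δy, Δh) = (-40, 110, +0.18); to OW-C = (-80, 115, +0.14).
Determinant of the coordinate differences = (-40)·115 − (-80)·110 = 4200.
∂h/∂x = [(+0.18)·115 − (+0.14)·110] / 4200 = +0.001262
∂h/∂y = [(-40)·(+0.14) − (-80)·(+0.18)] / 4200 = +0.002095
Head at (35, -110) = 355.10 + (+0.001262)·(-165) + (+0.002095)·(-185) = 354.50 m.
That is lower than the 355.10 m at OW-A, so the point is downgradient.

downgradient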